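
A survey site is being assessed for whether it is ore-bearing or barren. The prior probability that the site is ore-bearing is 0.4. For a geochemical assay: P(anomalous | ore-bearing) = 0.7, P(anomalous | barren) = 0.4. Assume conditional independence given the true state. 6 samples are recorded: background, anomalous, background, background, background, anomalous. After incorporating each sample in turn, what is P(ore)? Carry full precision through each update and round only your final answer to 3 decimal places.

0.113

Each posterior becomes the prior for the next update.
After 'background': P(ore) = 0.3·0.4000 / (0.3·0.4000 + 0.6·0.6000) ≈ 0.2500
After 'anomalous': P(ore) = 0.7·0.2500 / (0.7·0.2500 + 0.4·0.7500) ≈ 0.3684
After 'background': P(ore) = 0.3·0.3684 / (0.3·0.3684 + 0.6·0.6316) ≈ 0.2258
After 'background': P(ore) = 0.3·0.2258 / (0.3·0.2258 + 0.6·0.7742) ≈ 0.1273
After 'background': P(ore) = 0.3·0.1273 / (0.3·0.1273 + 0.6·0.8727) ≈ 0.0680
After 'anomalous': P(ore) = 0.7·0.0680 / (0.7·0.0680 + 0.4·0.9320) ≈ 0.1132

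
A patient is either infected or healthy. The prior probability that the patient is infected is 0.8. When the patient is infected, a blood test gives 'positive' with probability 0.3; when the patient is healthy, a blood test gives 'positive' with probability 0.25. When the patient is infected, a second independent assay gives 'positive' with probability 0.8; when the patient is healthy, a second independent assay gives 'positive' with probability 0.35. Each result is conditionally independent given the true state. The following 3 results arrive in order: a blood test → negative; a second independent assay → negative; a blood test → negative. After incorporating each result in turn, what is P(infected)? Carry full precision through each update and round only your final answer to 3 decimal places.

0.517

After a blood test='negative': P(infected) = 0.7·0.8000 / (0.7·0.8000 + 0.75·0.2000) ≈ 0.7887
After a second independent assay='negative': P(infected) = 0.2·0.7887 / (0.2·0.7887 + 0.65·0.2113) ≈ 0.5346
After a blood test='negative': P(infected) = 0.7·0.5346 / (0.7·0.5346 + 0.75·0.4654) ≈ 0.5174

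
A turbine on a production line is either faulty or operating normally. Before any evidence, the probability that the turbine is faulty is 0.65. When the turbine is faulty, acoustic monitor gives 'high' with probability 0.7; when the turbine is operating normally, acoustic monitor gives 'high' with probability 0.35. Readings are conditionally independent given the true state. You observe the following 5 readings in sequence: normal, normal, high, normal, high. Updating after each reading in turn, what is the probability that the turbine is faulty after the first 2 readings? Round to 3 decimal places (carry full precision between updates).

After 'normal': P(faulty) = 0.3·0.6500 / (0.3·0.6500 + 0.65·0.3500) ≈ 0.4615
After 'normal': P(faulty) = 0.3·0.4615 / (0.3·0.4615 + 0.65·0.5385) ≈ 0.2835

0.283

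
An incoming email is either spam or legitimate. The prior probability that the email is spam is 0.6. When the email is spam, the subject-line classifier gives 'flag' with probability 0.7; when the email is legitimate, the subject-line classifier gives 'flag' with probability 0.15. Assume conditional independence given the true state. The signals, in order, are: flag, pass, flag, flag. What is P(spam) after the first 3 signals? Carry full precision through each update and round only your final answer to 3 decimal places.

After 'flag': P(spam) = 0.7·0.6000 / (0.7·0.6000 + 0.15·0.4000) ≈ 0.8750
After 'pass': P(spam) = 0.3·0.8750 / (0.3·0.8750 + 0.85·0.1250) ≈ 0.7119
After 'flag': P(spam) = 0.7·0.7119 / (0.7·0.7119 + 0.15·0.2881) ≈ 0.9202

0.920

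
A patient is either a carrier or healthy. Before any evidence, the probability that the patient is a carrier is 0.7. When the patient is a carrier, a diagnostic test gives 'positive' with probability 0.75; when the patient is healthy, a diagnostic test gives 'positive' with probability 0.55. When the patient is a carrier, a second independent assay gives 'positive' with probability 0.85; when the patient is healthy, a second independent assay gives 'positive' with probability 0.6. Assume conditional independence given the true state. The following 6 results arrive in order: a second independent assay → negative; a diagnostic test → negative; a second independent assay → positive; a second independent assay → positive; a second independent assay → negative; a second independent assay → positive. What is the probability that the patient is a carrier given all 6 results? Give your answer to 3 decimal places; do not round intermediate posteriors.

0.341

After a second independent assay='negative': P(carrier) = 0.15·0.7000 / (0.15·0.7000 + 0.4·0.3000) ≈ 0.4667
After a diagnostic test='negative': P(carrier) = 0.25·0.4667 / (0.25·0.4667 + 0.45·0.5333) ≈ 0.3271
After a second independent assay='positive': P(carrier) = 0.85·0.3271 / (0.85·0.3271 + 0.6·0.6729) ≈ 0.4078
After a second independent assay='positive': P(carrier) = 0.85·0.4078 / (0.85·0.4078 + 0.6·0.5922) ≈ 0.4938
After a second independent assay='negative': P(carrier) = 0.15·0.4938 / (0.15·0.4938 + 0.4·0.5062) ≈ 0.2679
After a second independent assay='positive': P(carrier) = 0.85·0.2679 / (0.85·0.2679 + 0.6·0.7321) ≈ 0.3414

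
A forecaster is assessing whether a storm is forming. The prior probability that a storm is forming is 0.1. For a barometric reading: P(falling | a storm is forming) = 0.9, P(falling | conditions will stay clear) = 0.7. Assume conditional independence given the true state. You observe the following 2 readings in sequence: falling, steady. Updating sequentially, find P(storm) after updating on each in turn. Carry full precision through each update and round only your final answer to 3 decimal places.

0.045

Apply Bayes' rule sequentially, carrying P(storm) forward.
After 'falling': P(storm) = 0.9·0.1000 / (0.9·0.1000 + 0.7·0.9000) ≈ 0.1250
After 'steady': P(storm) = 0.1·0.1250 / (0.1·0.1250 + 0.3·0.8750) ≈ 0.0455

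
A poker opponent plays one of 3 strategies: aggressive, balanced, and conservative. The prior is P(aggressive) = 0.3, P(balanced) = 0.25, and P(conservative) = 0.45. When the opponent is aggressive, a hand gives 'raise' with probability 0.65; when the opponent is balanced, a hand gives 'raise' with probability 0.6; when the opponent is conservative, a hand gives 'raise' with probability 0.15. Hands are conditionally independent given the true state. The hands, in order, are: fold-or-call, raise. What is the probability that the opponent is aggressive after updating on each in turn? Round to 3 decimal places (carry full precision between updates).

0.368

Each posterior becomes the prior for the next update.
After 'fold-or-call': normaliser = 0.35·0.3000 + 0.4·0.2500 + 0.85·0.4500; P(aggressive) ≈ 0.1787, P(balanced) ≈ 0.1702, P(conservative) ≈ 0.6511
After 'raise': normaliser = 0.65·0.1787 + 0.6·0.1702 + 0.15·0.6511; P(aggressive) ≈ 0.3677, P(balanced) ≈ 0.3232, P(conservative) ≈ 0.3091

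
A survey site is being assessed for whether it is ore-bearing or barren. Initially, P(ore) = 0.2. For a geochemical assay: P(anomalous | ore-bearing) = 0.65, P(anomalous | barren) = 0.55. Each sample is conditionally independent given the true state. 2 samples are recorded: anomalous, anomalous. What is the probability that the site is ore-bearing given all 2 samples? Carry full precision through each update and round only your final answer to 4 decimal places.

Apply Bayes' rule sequentially, carrying P(ore) forward.
After 'anomalous': P(ore) = 0.65·0.2000 / (0.65·0.2000 + 0.55·0.8000) ≈ 0.2281
After 'anomalous': P(ore) = 0.65·0.2281 / (0.65·0.2281 + 0.55·0.7719) ≈ 0.2588

0.2588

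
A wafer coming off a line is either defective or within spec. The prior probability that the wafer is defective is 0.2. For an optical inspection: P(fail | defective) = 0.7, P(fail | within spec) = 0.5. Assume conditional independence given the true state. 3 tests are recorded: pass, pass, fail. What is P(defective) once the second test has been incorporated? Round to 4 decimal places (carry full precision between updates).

0.0826

After 'pass': P(defective) = 0.3·0.2000 / (0.3·0.2000 + 0.5·0.8000) ≈ 0.1304
After 'pass': P(defective) = 0.3·0.1304 / (0.3·0.1304 + 0.5·0.8696) ≈ 0.0826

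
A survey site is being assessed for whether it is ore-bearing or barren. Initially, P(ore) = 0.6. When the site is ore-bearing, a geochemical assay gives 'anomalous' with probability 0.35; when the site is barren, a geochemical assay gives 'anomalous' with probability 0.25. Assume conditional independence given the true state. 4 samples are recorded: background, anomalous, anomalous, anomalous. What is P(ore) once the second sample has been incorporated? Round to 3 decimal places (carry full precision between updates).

0.645

After 'background': P(ore) = 0.65·0.6000 / (0.65·0.6000 + 0.75·0.4000) ≈ 0.5652
After 'anomalous': P(ore) = 0.35·0.5652 / (0.35·0.5652 + 0.25·0.4348) ≈ 0.6454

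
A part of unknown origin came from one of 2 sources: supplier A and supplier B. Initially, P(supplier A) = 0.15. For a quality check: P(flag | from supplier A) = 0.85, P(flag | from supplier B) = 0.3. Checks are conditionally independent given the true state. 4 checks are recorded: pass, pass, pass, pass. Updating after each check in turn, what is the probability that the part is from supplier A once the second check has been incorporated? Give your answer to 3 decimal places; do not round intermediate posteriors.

0.008

Apply Bayes' rule sequentially, carrying P(supplier A) forward.
After 'pass': P(supplier A) = 0.15·0.1500 / (0.15·0.1500 + 0.7·0.8500) ≈ 0.0364
After 'pass': P(supplier A) = 0.15·0.0364 / (0.15·0.0364 + 0.7·0.9636) ≈ 0.0080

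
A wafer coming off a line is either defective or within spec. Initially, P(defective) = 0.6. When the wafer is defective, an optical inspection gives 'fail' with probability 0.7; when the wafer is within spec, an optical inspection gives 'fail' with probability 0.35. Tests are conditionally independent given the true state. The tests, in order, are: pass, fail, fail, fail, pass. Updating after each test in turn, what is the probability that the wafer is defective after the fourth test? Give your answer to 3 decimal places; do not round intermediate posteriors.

0.847

Each posterior becomes the prior for the next update.
After 'pass': P(defective) = 0.3·0.6000 / (0.3·0.6000 + 0.65·0.4000) ≈ 0.4091
After 'fail': P(defective) = 0.7·0.4091 / (0.7·0.4091 + 0.35·0.5909) ≈ 0.5806
After 'fail': P(defective) = 0.7·0.5806 / (0.7·0.5806 + 0.35·0.4194) ≈ 0.7347
After 'fail': P(defective) = 0.7·0.7347 / (0.7·0.7347 + 0.35·0.2653) ≈ 0.8471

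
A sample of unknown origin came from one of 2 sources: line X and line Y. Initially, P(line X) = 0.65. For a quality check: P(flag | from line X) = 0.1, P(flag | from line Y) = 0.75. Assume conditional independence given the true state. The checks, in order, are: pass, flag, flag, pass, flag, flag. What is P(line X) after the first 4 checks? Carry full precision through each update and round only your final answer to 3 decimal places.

After 'pass': P(line X) = 0.9·0.6500 / (0.9·0.6500 + 0.25·0.3500) ≈ 0.8699
After 'flag': P(line X) = 0.1·0.8699 / (0.1·0.8699 + 0.75·0.1301) ≈ 0.4713
After 'flag': P(line X) = 0.1·0.4713 / (0.1·0.4713 + 0.75·0.5287) ≈ 0.1062
After 'pass': P(line X) = 0.9·0.1062 / (0.9·0.1062 + 0.25·0.8938) ≈ 0.2997

0.300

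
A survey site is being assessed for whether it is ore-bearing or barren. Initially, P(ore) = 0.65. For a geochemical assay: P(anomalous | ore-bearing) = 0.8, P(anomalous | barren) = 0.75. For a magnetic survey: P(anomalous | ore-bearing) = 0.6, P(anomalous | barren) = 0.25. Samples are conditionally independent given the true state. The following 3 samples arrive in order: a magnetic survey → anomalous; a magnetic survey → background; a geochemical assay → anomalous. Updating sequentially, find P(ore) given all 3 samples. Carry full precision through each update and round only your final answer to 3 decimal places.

0.717

After a magnetic survey='anomalous': P(ore) = 0.6·0.6500 / (0.6·0.6500 + 0.25·0.3500) ≈ 0.8168
After a magnetic survey='background': P(ore) = 0.4·0.8168 / (0.4·0.8168 + 0.75·0.1832) ≈ 0.7039
After a geochemical assay='anomalous': P(ore) = 0.8·0.7039 / (0.8·0.7039 + 0.75·0.2961) ≈ 0.7172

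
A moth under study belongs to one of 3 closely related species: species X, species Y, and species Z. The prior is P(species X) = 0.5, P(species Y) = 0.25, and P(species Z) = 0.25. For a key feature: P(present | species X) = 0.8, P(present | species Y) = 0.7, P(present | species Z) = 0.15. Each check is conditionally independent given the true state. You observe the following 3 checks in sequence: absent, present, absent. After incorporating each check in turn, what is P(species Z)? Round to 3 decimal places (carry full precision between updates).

0.460

After 'absent': normaliser = 0.2·0.5000 + 0.3·0.2500 + 0.85·0.2500; P(species X) ≈ 0.2581, P(species Y) ≈ 0.1935, P(species Z) ≈ 0.5484
After 'present': normaliser = 0.8·0.2581 + 0.7·0.1935 + 0.15·0.5484; P(species X) ≈ 0.4867, P(species Y) ≈ 0.3194, P(species Z) ≈ 0.1939
After 'absent': normaliser = 0.2·0.4867 + 0.3·0.3194 + 0.85·0.1939; P(species X) ≈ 0.2719, P(species Y) ≈ 0.2677, P(species Z) ≈ 0.4604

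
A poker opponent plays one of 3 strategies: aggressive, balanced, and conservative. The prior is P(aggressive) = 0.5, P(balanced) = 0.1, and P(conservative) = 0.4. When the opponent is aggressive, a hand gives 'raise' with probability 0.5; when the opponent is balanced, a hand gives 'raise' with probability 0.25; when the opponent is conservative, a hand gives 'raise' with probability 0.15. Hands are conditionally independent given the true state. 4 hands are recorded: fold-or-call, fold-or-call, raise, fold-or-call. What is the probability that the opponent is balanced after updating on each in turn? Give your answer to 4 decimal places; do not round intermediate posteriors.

After 'fold-or-call': normaliser = 0.5·0.5000 + 0.75·0.1000 + 0.85·0.4000; P(aggressive) ≈ 0.3759, P(balanced) ≈ 0.1128, P(conservative) ≈ 0.5113
After 'fold-or-call': normaliser = 0.5·0.3759 + 0.75·0.1128 + 0.85·0.5113; P(aggressive) ≈ 0.2658, P(balanced) ≈ 0.1196, P(conservative) ≈ 0.6146
After 'raise': normaliser = 0.5·0.2658 + 0.25·0.1196 + 0.15·0.6146; P(aggressive) ≈ 0.5212, P(balanced) ≈ 0.1173, P(conservative) ≈ 0.3615
After 'fold-or-call': normaliser = 0.5·0.5212 + 0.75·0.1173 + 0.85·0.3615; P(aggressive) ≈ 0.3974, P(balanced) ≈ 0.1341, P(conservative) ≈ 0.4685

0.1341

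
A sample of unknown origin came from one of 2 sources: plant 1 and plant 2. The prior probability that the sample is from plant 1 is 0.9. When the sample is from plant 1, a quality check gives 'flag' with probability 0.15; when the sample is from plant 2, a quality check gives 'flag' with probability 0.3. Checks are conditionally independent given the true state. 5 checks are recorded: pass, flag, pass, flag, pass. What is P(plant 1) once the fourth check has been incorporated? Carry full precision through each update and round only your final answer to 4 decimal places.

After 'pass': P(plant 1) = 0.85·0.9000 / (0.85·0.9000 + 0.7·0.1000) ≈ 0.9162
After 'flag': P(plant 1) = 0.15·0.9162 / (0.15·0.9162 + 0.3·0.0838) ≈ 0.8453
After 'pass': P(plant 1) = 0.85·0.8453 / (0.85·0.8453 + 0.7·0.1547) ≈ 0.8690
After 'flag': P(plant 1) = 0.15·0.8690 / (0.15·0.8690 + 0.3·0.1310) ≈ 0.7684

0.7684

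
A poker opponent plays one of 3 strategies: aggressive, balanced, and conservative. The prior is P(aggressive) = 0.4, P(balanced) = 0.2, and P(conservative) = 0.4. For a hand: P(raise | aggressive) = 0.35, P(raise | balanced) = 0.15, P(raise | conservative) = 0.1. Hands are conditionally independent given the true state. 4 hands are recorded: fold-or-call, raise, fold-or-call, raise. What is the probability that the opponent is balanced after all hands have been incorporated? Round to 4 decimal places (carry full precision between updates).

Apply Bayes' rule sequentially, carrying P(balanced) forward.
After 'fold-or-call': normaliser = 0.65·0.4000 + 0.85·0.2000 + 0.9·0.4000; P(aggressive) ≈ 0.3291, P(balanced) ≈ 0.2152, P(conservative) ≈ 0.4557
After 'raise': normaliser = 0.35·0.3291 + 0.15·0.2152 + 0.1·0.4557; P(aggressive) ≈ 0.5967, P(balanced) ≈ 0.1672, P(conservative) ≈ 0.2361
After 'fold-or-call': normaliser = 0.65·0.5967 + 0.85·0.1672 + 0.9·0.2361; P(aggressive) ≈ 0.5224, P(balanced) ≈ 0.1914, P(conservative) ≈ 0.2862
After 'raise': normaliser = 0.35·0.5224 + 0.15·0.1914 + 0.1·0.2862; P(aggressive) ≈ 0.7613, P(balanced) ≈ 0.1196, P(conservative) ≈ 0.1191

0.1196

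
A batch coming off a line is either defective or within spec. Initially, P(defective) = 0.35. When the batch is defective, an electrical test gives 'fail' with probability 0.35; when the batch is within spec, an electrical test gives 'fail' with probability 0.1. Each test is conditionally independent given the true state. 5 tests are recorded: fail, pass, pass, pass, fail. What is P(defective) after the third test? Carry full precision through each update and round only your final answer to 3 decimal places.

After 'fail': P(defective) = 0.35·0.3500 / (0.35·0.3500 + 0.1·0.6500) ≈ 0.6533
After 'pass': P(defective) = 0.65·0.6533 / (0.65·0.6533 + 0.9·0.3467) ≈ 0.5765
After 'pass': P(defective) = 0.65·0.5765 / (0.65·0.5765 + 0.9·0.4235) ≈ 0.4957

0.496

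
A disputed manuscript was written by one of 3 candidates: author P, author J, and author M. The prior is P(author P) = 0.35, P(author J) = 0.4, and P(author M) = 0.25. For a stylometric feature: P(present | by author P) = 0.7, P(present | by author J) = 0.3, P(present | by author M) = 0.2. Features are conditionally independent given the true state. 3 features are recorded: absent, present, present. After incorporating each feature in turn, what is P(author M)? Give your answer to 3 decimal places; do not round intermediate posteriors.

0.095

Apply Bayes' rule sequentially, carrying P(author M) forward.
After 'absent': normaliser = 0.3·0.3500 + 0.7·0.4000 + 0.8·0.2500; P(author P) ≈ 0.1795, P(author J) ≈ 0.4786, P(author M) ≈ 0.3419
After 'present': normaliser = 0.7·0.1795 + 0.3·0.4786 + 0.2·0.3419; P(author P) ≈ 0.3722, P(author J) ≈ 0.4253, P(author M) ≈ 0.2025
After 'present': normaliser = 0.7·0.3722 + 0.3·0.4253 + 0.2·0.2025; P(author P) ≈ 0.6078, P(author J) ≈ 0.2977, P(author M) ≈ 0.0945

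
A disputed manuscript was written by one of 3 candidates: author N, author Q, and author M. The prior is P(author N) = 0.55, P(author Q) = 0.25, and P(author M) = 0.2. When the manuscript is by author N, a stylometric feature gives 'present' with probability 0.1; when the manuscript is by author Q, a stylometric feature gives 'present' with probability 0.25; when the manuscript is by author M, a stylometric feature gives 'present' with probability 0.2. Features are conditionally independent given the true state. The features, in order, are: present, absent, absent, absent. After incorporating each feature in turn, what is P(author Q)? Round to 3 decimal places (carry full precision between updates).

0.303

After 'present': normaliser = 0.1·0.5500 + 0.25·0.2500 + 0.2·0.2000; P(author N) ≈ 0.3492, P(author Q) ≈ 0.3968, P(author M) ≈ 0.2540
After 'absent': normaliser = 0.9·0.3492 + 0.75·0.3968 + 0.8·0.2540; P(author N) ≈ 0.3856, P(author Q) ≈ 0.3651, P(author M) ≈ 0.2493
After 'absent': normaliser = 0.9·0.3856 + 0.75·0.3651 + 0.8·0.2493; P(author N) ≈ 0.4231, P(author Q) ≈ 0.3338, P(author M) ≈ 0.2431
After 'absent': normaliser = 0.9·0.4231 + 0.75·0.3338 + 0.8·0.2431; P(author N) ≈ 0.4612, P(author Q) ≈ 0.3033, P(author M) ≈ 0.2356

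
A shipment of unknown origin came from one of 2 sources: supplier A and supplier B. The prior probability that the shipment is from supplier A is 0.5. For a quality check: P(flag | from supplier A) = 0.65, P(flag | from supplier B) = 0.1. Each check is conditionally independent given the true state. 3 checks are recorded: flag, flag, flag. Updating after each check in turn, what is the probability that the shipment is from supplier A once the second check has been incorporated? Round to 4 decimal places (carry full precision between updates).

Each posterior becomes the prior for the next update.
After 'flag': P(supplier A) = 0.65·0.5000 / (0.65·0.5000 + 0.1·0.5000) ≈ 0.8667
After 'flag': P(supplier A) = 0.65·0.8667 / (0.65·0.8667 + 0.1·0.1333) ≈ 0.9769

0.9769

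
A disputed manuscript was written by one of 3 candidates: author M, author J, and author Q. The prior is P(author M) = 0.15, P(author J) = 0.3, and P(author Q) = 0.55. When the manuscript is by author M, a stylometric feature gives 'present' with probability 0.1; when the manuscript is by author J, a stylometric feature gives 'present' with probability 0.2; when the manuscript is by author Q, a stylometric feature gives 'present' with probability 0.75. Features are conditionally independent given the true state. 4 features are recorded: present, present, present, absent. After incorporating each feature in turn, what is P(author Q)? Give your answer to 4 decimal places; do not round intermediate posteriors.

Each posterior becomes the prior for the next update.
After 'present': normaliser = 0.1·0.1500 + 0.2·0.3000 + 0.75·0.5500; P(author M) ≈ 0.0308, P(author J) ≈ 0.1231, P(author Q) ≈ 0.8462
After 'present': normaliser = 0.1·0.0308 + 0.2·0.1231 + 0.75·0.8462; P(author M) ≈ 0.0046, P(author J) ≈ 0.0372, P(author Q) ≈ 0.9582
After 'present': normaliser = 0.1·0.0046 + 0.2·0.0372 + 0.75·0.9582; P(author M) ≈ 0.0006, P(author J) ≈ 0.0102, P(author Q) ≈ 0.9891
After 'absent': normaliser = 0.9·0.0006 + 0.8·0.0102 + 0.25·0.9891; P(author M) ≈ 0.0022, P(author J) ≈ 0.0320, P(author Q) ≈ 0.9658

0.9658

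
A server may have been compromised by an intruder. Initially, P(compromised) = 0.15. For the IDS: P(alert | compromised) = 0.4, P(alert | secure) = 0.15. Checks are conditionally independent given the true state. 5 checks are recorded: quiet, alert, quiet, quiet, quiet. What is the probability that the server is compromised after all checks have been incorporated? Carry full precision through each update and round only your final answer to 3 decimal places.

0.105

After 'quiet': P(compromised) = 0.6·0.1500 / (0.6·0.1500 + 0.85·0.8500) ≈ 0.1108
After 'alert': P(compromised) = 0.4·0.1108 / (0.4·0.1108 + 0.15·0.8892) ≈ 0.2494
After 'quiet': P(compromised) = 0.6·0.2494 / (0.6·0.2494 + 0.85·0.7506) ≈ 0.1899
After 'quiet': P(compromised) = 0.6·0.1899 / (0.6·0.1899 + 0.85·0.8101) ≈ 0.1420
After 'quiet': P(compromised) = 0.6·0.1420 / (0.6·0.1420 + 0.85·0.8580) ≈ 0.1046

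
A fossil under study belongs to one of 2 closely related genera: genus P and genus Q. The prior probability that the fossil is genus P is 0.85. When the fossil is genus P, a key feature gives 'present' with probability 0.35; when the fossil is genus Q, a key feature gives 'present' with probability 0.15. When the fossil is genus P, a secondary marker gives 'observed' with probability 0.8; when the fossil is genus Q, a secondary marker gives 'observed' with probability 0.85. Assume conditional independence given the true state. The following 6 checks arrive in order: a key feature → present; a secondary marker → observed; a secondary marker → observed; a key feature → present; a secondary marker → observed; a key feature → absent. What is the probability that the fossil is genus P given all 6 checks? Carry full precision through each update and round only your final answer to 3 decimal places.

0.952

After a key feature='present': P(genus P) = 0.35·0.8500 / (0.35·0.8500 + 0.15·0.1500) ≈ 0.9297
After a secondary marker='observed': P(genus P) = 0.8·0.9297 / (0.8·0.9297 + 0.85·0.0703) ≈ 0.9256
After a secondary marker='observed': P(genus P) = 0.8·0.9256 / (0.8·0.9256 + 0.85·0.0744) ≈ 0.9213
After a key feature='present': P(genus P) = 0.35·0.9213 / (0.35·0.9213 + 0.15·0.0787) ≈ 0.9647
After a secondary marker='observed': P(genus P) = 0.8·0.9647 / (0.8·0.9647 + 0.85·0.0353) ≈ 0.9626
After a key feature='absent': P(genus P) = 0.65·0.9626 / (0.65·0.9626 + 0.85·0.0374) ≈ 0.9516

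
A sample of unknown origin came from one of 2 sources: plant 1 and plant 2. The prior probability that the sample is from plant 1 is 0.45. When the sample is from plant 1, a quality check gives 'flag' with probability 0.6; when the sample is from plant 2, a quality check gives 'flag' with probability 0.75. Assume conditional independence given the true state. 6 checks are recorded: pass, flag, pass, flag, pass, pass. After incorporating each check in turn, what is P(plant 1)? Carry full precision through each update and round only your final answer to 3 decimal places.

After 'pass': P(plant 1) = 0.4·0.4500 / (0.4·0.4500 + 0.25·0.5500) ≈ 0.5669
After 'flag': P(plant 1) = 0.6·0.5669 / (0.6·0.5669 + 0.75·0.4331) ≈ 0.5115
After 'pass': P(plant 1) = 0.4·0.5115 / (0.4·0.5115 + 0.25·0.4885) ≈ 0.6263
After 'flag': P(plant 1) = 0.6·0.6263 / (0.6·0.6263 + 0.75·0.3737) ≈ 0.5727
After 'pass': P(plant 1) = 0.4·0.5727 / (0.4·0.5727 + 0.25·0.4273) ≈ 0.6820
After 'pass': P(plant 1) = 0.4·0.6820 / (0.4·0.6820 + 0.25·0.3180) ≈ 0.7744

0.774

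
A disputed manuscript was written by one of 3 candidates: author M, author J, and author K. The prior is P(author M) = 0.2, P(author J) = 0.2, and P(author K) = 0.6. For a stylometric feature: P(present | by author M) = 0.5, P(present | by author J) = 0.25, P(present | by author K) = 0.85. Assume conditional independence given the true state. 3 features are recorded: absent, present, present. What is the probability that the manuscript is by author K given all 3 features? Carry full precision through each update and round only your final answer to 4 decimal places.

0.6542

After 'absent': normaliser = 0.5·0.2000 + 0.75·0.2000 + 0.15·0.6000; P(author M) ≈ 0.2941, P(author J) ≈ 0.4412, P(author K) ≈ 0.2647
After 'present': normaliser = 0.5·0.2941 + 0.25·0.4412 + 0.85·0.2647; P(author M) ≈ 0.3049, P(author J) ≈ 0.2287, P(author K) ≈ 0.4665
After 'present': normaliser = 0.5·0.3049 + 0.25·0.2287 + 0.85·0.4665; P(author M) ≈ 0.2515, P(author J) ≈ 0.0943, P(author K) ≈ 0.6542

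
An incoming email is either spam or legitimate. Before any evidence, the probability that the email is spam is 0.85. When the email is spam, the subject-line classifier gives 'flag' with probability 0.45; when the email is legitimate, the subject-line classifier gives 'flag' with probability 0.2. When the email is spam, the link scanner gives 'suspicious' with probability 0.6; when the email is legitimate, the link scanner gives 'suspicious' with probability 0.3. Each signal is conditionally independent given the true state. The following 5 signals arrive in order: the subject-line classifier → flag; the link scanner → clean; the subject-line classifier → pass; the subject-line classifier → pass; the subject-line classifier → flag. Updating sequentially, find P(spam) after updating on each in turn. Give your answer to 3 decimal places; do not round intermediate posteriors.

After the subject-line classifier='flag': P(spam) = 0.45·0.8500 / (0.45·0.8500 + 0.2·0.1500) ≈ 0.9273
After the link scanner='clean': P(spam) = 0.4·0.9273 / (0.4·0.9273 + 0.7·0.0727) ≈ 0.8793
After the subject-line classifier='pass': P(spam) = 0.55·0.8793 / (0.55·0.8793 + 0.8·0.1207) ≈ 0.8336
After the subject-line classifier='pass': P(spam) = 0.55·0.8336 / (0.55·0.8336 + 0.8·0.1664) ≈ 0.7750
After the subject-line classifier='flag': P(spam) = 0.45·0.7750 / (0.45·0.7750 + 0.2·0.2250) ≈ 0.8857

0.886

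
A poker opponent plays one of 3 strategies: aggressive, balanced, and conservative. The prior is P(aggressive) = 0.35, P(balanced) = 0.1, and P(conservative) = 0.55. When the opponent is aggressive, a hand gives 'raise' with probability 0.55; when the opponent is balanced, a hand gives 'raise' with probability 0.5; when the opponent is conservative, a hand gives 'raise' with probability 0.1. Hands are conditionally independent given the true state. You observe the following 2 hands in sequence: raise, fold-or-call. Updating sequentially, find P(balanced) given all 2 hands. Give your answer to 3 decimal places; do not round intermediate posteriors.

After 'raise': normaliser = 0.55·0.3500 + 0.5·0.1000 + 0.1·0.5500; P(aggressive) ≈ 0.6471, P(balanced) ≈ 0.1681, P(conservative) ≈ 0.1849
After 'fold-or-call': normaliser = 0.45·0.6471 + 0.5·0.1681 + 0.9·0.1849; P(aggressive) ≈ 0.5376, P(balanced) ≈ 0.1552, P(conservative) ≈ 0.3072

0.155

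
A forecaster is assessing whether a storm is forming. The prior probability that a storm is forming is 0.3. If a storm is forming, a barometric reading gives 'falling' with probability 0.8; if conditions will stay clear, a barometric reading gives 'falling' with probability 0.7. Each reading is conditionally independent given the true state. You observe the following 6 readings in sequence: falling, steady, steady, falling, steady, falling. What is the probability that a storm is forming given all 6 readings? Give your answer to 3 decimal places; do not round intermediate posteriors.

0.159

After 'falling': P(storm) = 0.8·0.3000 / (0.8·0.3000 + 0.7·0.7000) ≈ 0.3288
After 'steady': P(storm) = 0.2·0.3288 / (0.2·0.3288 + 0.3·0.6712) ≈ 0.2462
After 'steady': P(storm) = 0.2·0.2462 / (0.2·0.2462 + 0.3·0.7538) ≈ 0.1788
After 'falling': P(storm) = 0.8·0.1788 / (0.8·0.1788 + 0.7·0.8212) ≈ 0.1992
After 'steady': P(storm) = 0.2·0.1992 / (0.2·0.1992 + 0.3·0.8008) ≈ 0.1423
After 'falling': P(storm) = 0.8·0.1423 / (0.8·0.1423 + 0.7·0.8577) ≈ 0.1593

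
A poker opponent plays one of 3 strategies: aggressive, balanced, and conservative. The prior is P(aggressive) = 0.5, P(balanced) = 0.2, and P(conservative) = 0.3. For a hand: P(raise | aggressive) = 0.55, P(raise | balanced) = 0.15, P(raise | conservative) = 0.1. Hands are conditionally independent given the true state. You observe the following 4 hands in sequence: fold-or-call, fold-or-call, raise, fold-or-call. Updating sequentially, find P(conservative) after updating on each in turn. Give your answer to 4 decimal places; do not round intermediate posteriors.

Apply Bayes' rule sequentially, carrying P(conservative) forward.
After 'fold-or-call': normaliser = 0.45·0.5000 + 0.85·0.2000 + 0.9·0.3000; P(aggressive) ≈ 0.3383, P(balanced) ≈ 0.2556, P(conservative) ≈ 0.4060
After 'fold-or-call': normaliser = 0.45·0.3383 + 0.85·0.2556 + 0.9·0.4060; P(aggressive) ≈ 0.2072, P(balanced) ≈ 0.2957, P(conservative) ≈ 0.4972
After 'raise': normaliser = 0.55·0.2072 + 0.15·0.2957 + 0.1·0.4972; P(aggressive) ≈ 0.5478, P(balanced) ≈ 0.2132, P(conservative) ≈ 0.2390
After 'fold-or-call': normaliser = 0.45·0.5478 + 0.85·0.2132 + 0.9·0.2390; P(aggressive) ≈ 0.3834, P(balanced) ≈ 0.2819, P(conservative) ≈ 0.3346

0.3346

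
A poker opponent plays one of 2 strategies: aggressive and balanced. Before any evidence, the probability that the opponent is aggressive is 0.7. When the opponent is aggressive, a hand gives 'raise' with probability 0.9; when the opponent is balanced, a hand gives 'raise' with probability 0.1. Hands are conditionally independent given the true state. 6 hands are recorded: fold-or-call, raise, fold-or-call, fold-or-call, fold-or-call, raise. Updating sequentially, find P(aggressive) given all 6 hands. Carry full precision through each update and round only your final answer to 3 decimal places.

After 'fold-or-call': P(aggressive) = 0.1·0.7000 / (0.1·0.7000 + 0.9·0.3000) ≈ 0.2059
After 'raise': P(aggressive) = 0.9·0.2059 / (0.9·0.2059 + 0.1·0.7941) ≈ 0.7000
After 'fold-or-call': P(aggressive) = 0.1·0.7000 / (0.1·0.7000 + 0.9·0.3000) ≈ 0.2059
After 'fold-or-call': P(aggressive) = 0.1·0.2059 / (0.1·0.2059 + 0.9·0.7941) ≈ 0.0280
After 'fold-or-call': P(aggressive) = 0.1·0.0280 / (0.1·0.0280 + 0.9·0.9720) ≈ 0.0032
After 'raise': P(aggressive) = 0.9·0.0032 / (0.9·0.0032 + 0.1·0.9968) ≈ 0.0280

0.028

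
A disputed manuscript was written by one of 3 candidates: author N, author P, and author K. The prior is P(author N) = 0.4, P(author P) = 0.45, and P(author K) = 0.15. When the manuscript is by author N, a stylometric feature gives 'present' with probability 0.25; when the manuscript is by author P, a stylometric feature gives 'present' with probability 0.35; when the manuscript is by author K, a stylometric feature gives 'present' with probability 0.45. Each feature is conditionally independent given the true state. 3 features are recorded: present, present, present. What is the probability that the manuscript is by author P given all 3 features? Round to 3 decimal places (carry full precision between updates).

0.492

After 'present': normaliser = 0.25·0.4000 + 0.35·0.4500 + 0.45·0.1500; P(author N) ≈ 0.3077, P(author P) ≈ 0.4846, P(author K) ≈ 0.2077
After 'present': normaliser = 0.25·0.3077 + 0.35·0.4846 + 0.45·0.2077; P(author N) ≈ 0.2262, P(author P) ≈ 0.4989, P(author K) ≈ 0.2749
After 'present': normaliser = 0.25·0.2262 + 0.35·0.4989 + 0.45·0.2749; P(author N) ≈ 0.1594, P(author P) ≈ 0.4920, P(author K) ≈ 0.3486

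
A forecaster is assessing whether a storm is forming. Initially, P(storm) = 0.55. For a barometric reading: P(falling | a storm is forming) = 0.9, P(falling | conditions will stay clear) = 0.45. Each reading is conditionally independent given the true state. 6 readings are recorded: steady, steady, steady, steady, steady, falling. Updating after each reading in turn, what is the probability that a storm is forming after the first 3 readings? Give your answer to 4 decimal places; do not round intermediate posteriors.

After 'steady': P(storm) = 0.1·0.5500 / (0.1·0.5500 + 0.55·0.4500) ≈ 0.1818
After 'steady': P(storm) = 0.1·0.1818 / (0.1·0.1818 + 0.55·0.8182) ≈ 0.0388
After 'steady': P(storm) = 0.1·0.0388 / (0.1·0.0388 + 0.55·0.9612) ≈ 0.0073

0.0073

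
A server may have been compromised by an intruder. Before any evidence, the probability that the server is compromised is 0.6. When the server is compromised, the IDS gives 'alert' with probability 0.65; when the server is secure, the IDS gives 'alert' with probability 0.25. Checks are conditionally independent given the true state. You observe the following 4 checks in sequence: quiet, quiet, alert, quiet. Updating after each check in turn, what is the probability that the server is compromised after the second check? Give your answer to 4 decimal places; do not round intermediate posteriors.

0.2462

After 'quiet': P(compromised) = 0.35·0.6000 / (0.35·0.6000 + 0.75·0.4000) ≈ 0.4118
After 'quiet': P(compromised) = 0.35·0.4118 / (0.35·0.4118 + 0.75·0.5882) ≈ 0.2462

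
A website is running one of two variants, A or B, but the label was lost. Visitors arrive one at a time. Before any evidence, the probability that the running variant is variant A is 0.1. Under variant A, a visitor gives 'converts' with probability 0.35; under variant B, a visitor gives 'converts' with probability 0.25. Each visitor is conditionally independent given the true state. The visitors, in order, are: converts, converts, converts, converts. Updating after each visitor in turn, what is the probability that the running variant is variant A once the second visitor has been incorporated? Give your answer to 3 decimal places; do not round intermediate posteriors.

Each posterior becomes the prior for the next update.
After 'converts': P(A) = 0.35·0.1000 / (0.35·0.1000 + 0.25·0.9000) ≈ 0.1346
After 'converts': P(A) = 0.35·0.1346 / (0.35·0.1346 + 0.25·0.8654) ≈ 0.1788

0.179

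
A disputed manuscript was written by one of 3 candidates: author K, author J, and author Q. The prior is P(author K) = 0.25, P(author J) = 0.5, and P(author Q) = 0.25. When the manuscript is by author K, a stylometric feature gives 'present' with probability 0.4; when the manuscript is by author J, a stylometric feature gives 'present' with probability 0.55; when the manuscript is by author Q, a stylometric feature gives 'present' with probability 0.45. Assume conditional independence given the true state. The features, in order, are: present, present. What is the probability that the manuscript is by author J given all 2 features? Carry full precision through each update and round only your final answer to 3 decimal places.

0.625

Apply Bayes' rule sequentially, carrying P(author J) forward.
After 'present': normaliser = 0.4·0.2500 + 0.55·0.5000 + 0.45·0.2500; P(author K) ≈ 0.2051, P(author J) ≈ 0.5641, P(author Q) ≈ 0.2308
After 'present': normaliser = 0.4·0.2051 + 0.55·0.5641 + 0.45·0.2308; P(author K) ≈ 0.1654, P(author J) ≈ 0.6253, P(author Q) ≈ 0.2093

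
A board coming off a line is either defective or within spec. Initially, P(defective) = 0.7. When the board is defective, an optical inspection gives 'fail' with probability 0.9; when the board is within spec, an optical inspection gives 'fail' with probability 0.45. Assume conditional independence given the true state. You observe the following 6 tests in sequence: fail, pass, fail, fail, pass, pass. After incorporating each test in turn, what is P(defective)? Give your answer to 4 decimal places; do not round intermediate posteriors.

After 'fail': P(defective) = 0.9·0.7000 / (0.9·0.7000 + 0.45·0.3000) ≈ 0.8235
After 'pass': P(defective) = 0.1·0.8235 / (0.1·0.8235 + 0.55·0.1765) ≈ 0.4590
After 'fail': P(defective) = 0.9·0.4590 / (0.9·0.4590 + 0.45·0.5410) ≈ 0.6292
After 'fail': P(defective) = 0.9·0.6292 / (0.9·0.6292 + 0.45·0.3708) ≈ 0.7724
After 'pass': P(defective) = 0.1·0.7724 / (0.1·0.7724 + 0.55·0.2276) ≈ 0.3816
After 'pass': P(defective) = 0.1·0.3816 / (0.1·0.3816 + 0.55·0.6184) ≈ 0.1009

0.1009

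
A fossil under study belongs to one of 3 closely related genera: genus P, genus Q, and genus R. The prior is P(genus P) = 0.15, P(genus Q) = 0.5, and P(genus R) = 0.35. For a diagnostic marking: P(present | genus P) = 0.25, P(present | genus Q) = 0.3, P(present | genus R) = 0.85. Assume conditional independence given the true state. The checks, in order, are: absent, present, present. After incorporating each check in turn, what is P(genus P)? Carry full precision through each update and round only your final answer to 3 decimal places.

Each posterior becomes the prior for the next update.
After 'absent': normaliser = 0.75·0.1500 + 0.7·0.5000 + 0.15·0.3500; P(genus P) ≈ 0.2184, P(genus Q) ≈ 0.6796, P(genus R) ≈ 0.1019
After 'present': normaliser = 0.25·0.2184 + 0.3·0.6796 + 0.85·0.1019; P(genus P) ≈ 0.1582, P(genus Q) ≈ 0.5907, P(genus R) ≈ 0.2511
After 'present': normaliser = 0.25·0.1582 + 0.3·0.5907 + 0.85·0.2511; P(genus P) ≈ 0.0920, P(genus Q) ≈ 0.4120, P(genus R) ≈ 0.4961

0.092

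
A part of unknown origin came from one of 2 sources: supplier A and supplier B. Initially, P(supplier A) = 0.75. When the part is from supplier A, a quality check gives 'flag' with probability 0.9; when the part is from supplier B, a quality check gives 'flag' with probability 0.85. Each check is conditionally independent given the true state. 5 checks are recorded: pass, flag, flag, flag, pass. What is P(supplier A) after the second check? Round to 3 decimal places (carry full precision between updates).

0.679

After 'pass': P(supplier A) = 0.1·0.7500 / (0.1·0.7500 + 0.15·0.2500) ≈ 0.6667
After 'flag': P(supplier A) = 0.9·0.6667 / (0.9·0.6667 + 0.85·0.3333) ≈ 0.6792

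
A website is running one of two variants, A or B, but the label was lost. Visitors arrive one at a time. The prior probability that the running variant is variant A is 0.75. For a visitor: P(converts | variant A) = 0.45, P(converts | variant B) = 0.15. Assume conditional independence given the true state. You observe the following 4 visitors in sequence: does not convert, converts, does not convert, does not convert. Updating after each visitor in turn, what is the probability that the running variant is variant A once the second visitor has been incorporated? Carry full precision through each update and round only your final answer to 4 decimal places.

0.8534

Each posterior becomes the prior for the next update.
After 'does not convert': P(A) = 0.55·0.7500 / (0.55·0.7500 + 0.85·0.2500) ≈ 0.6600
After 'converts': P(A) = 0.45·0.6600 / (0.45·0.6600 + 0.15·0.3400) ≈ 0.8534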